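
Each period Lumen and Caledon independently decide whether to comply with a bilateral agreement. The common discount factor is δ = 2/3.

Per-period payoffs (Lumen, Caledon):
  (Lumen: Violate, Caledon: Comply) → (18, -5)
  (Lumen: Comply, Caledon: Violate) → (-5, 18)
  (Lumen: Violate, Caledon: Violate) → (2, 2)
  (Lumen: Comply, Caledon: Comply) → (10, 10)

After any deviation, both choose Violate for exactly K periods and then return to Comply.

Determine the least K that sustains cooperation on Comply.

2

No profitable deviation requires (10−2)(δ+…+δ^K) ≥ 18−10, i.e. δ+…+δ^K ≥ 1 ≈ 1.0000.
With δ = 2/3, the partial sums are K=1: 0.6667, K=2: 1.1111.
K = 2 is the first length at which the sum reaches 1.0000.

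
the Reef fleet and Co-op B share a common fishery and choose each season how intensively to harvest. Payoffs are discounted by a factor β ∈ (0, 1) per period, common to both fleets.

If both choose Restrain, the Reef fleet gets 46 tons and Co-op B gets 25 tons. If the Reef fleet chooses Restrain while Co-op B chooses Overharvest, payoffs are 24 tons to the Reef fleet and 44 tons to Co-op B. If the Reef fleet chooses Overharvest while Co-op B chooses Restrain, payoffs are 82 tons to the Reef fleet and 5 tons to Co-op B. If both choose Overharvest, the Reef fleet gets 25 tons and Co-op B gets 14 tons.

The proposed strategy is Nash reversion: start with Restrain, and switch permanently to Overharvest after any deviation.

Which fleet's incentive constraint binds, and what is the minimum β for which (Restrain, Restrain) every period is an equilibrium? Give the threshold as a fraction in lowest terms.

Co-op B; β ≥ 19/30

the Reef fleet: cooperation gives 46 each period; deviation gives 82 once then 25 forever.
  46/(1−β) ≥ 82 + 25β/(1−β) ⇒ β ≥ 36/57 = 12/19.
Co-op B: cooperation gives 25 each period; deviation gives 44 once then 14 forever.
  β ≥ 19/30.
Both must hold, so the binding constraint is Co-op B's: β ≥ 19/30.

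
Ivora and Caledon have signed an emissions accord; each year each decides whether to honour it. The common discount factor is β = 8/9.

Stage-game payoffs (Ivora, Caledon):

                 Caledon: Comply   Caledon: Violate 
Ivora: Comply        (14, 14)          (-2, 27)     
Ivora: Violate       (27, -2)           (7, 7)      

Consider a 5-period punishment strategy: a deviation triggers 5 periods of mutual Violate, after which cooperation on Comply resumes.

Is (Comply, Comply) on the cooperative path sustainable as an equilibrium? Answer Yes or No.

Yes

A one-shot deviation gives 27 now, then 7 for 5 periods, then back to 14.
Gain from deviating: (27−14) today; loss: (14−7) in each of the next 5 periods.
No-deviation condition: (14−7)(β+…+β^5) ≥ 27−14, i.e. β+…+β^5 ≥ 13/7.
At β = 8/9: β+…+β^5 = 3.5606 ≥ 1.8571.
So cooperation is sustainable.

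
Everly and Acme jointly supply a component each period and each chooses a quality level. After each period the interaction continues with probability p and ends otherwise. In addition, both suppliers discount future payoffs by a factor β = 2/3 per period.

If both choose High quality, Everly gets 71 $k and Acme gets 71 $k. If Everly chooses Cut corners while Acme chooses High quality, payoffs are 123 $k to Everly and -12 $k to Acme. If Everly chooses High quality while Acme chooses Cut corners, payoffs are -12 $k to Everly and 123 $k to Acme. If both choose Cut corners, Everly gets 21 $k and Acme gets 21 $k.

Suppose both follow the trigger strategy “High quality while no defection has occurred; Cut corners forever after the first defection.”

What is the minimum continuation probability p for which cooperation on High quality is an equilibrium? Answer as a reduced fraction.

13/17

Expected continuation weight on next period's payoff is β·p = 2/3·p, which plays the role of the discount factor.
Cooperation requires 2/3·p ≥ (123−71)/(123−21) = 26/51, hence p ≥ 13/17.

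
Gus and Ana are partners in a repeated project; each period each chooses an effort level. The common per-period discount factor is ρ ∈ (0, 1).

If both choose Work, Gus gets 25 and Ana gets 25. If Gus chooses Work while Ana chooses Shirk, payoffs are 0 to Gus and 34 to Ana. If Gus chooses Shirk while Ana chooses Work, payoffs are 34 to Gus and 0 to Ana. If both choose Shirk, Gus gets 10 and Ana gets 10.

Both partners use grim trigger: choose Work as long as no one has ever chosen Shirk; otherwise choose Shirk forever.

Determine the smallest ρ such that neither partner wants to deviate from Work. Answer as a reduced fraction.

3/8

Cooperation forever yields 25 each period: 25/(1−ρ).
Deviating yields 34 once, then 10 forever: 34 + 10ρ/(1−ρ).
No profitable deviation requires 25/(1−ρ) ≥ 34 + 10ρ/(1−ρ).
Multiplying by (1−ρ): 25 ≥ 34(1−ρ) + 10ρ = 34 − 24ρ.
So 24ρ ≥ 9, i.e. ρ ≥ 9/24 = 3/8.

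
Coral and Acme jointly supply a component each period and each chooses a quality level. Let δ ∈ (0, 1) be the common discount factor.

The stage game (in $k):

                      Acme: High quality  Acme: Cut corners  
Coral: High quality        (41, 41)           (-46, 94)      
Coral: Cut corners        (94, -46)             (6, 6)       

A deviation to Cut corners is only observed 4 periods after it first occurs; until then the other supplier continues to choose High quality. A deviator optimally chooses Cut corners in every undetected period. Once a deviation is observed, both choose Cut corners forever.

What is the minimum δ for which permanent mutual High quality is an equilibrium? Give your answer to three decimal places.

A deviator earns 94 for 4 periods, then 6 forever; cooperating earns 41 forever. Multiplying the IC by (1−δ):
41 ≥ 94(1−δ^4) + 6δ^4, so 88·δ^4 ≥ 53 and δ^4 ≥ 53/88.
δ ≥ (53/88)^(1/4) ≈ 0.881.

0.881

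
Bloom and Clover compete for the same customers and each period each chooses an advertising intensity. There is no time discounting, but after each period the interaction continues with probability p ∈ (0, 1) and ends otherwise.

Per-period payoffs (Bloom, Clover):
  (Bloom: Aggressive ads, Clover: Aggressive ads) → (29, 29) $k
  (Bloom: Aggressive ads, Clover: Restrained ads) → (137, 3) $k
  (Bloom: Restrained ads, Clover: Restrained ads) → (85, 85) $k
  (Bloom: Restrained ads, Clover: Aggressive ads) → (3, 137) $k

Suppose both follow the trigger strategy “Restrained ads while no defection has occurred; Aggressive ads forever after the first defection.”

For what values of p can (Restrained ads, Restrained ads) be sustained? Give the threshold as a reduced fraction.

13/27

With no time discounting, the continuation probability p plays the role of the discount factor.
Grim-trigger IC: 85/(1−p) ≥ 137 + 29p/(1−p) ⇒ p ≥ (137−85)/(137−29) = 13/27.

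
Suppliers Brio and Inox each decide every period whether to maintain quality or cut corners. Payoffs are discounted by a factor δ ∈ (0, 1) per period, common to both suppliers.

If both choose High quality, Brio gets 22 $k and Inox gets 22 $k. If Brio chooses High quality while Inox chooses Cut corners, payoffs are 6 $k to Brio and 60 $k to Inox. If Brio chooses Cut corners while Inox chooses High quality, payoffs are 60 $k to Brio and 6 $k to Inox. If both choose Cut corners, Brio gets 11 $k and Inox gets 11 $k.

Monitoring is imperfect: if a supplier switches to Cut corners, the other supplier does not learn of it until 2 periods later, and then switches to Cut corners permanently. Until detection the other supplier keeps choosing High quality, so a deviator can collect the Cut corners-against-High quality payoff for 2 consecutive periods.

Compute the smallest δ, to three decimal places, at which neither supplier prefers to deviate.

0.881

Deviating for the 2 undetected periods gains 60−22 = 38 per period over cooperation, then loses 22−11 = 11 per period forever once punishment starts.
Gain: 38(1 + δ + … + δ^1); loss: 11·δ^2/(1−δ).
No profitable deviation ⇔ 38(1−δ^2) ≤ 11·δ^2, i.e. δ^2 ≥ 38/(38+11) = 38/49.
Hence δ ≥ (38/49)^(1/2) ≈ 0.881.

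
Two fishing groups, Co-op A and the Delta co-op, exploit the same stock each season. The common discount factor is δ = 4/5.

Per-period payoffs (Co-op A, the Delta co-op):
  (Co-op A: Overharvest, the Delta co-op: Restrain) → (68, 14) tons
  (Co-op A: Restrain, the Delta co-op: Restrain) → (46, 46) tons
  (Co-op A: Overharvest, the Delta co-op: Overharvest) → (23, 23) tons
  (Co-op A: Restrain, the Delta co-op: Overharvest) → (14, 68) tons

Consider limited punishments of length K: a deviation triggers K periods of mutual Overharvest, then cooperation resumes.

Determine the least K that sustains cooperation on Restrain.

No profitable deviation requires (46−23)(δ+…+δ^K) ≥ 68−46, i.e. δ+…+δ^K ≥ 22/23 ≈ 0.9565.
With δ = 4/5, the partial sums are K=1: 0.8000, K=2: 1.4400.
K = 2 is the first length at which the sum reaches 0.9565.

2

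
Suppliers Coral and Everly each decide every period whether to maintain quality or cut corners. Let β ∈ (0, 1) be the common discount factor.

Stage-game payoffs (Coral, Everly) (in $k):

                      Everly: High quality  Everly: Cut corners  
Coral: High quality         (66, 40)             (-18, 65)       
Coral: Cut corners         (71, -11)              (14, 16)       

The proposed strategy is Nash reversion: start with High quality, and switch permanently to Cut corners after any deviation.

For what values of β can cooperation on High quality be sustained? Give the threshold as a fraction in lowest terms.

25/49

For Coral: deviation gain 71−66 = 5, per-period punishment loss 66−14 = 52. IC gives β ≥ 5/57.
For Everly: gain 25, loss 24 per period, so β ≥ 25/49.
The tighter constraint is Everly's, so cooperation needs β ≥ 25/49.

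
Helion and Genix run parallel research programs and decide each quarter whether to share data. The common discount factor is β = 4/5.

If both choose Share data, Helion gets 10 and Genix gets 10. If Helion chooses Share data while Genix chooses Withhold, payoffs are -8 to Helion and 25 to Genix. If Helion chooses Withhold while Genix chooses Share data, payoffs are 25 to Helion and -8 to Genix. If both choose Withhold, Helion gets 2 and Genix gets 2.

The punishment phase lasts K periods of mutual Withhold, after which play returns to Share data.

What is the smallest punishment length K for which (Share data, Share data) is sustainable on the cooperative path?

3

IC: β(1−β^K)/(1−β) ≥ (25−10)/(10−2) = 15/8.
With β = 4/5: need 1 − β^K ≥ 15/8·(1−4/5)/(4/5), i.e. β^K ≤ 0.5312.
Since (4/5)^2 = 0.6400 and (4/5)^3 = 0.5120, the smallest such K is 3.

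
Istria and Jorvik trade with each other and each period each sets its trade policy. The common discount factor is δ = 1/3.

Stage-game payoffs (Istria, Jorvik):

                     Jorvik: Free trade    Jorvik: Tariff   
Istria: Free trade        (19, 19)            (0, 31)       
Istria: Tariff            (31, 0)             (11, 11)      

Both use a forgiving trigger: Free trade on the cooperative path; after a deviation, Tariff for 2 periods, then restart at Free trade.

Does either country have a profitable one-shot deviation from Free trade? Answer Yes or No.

Yes

Comparing payoff streams over the 3 periods until play realigns: cooperate → 19(1+δ+…+δ^2); deviate → 31 + 11(δ+…+δ^2).
Cooperation is sustained iff (19−11)(δ+…+δ^2) ≥ 31−19.
δ+…+δ^2 = 1/3·(1−(1/3)^2)/(1−1/3) = 0.4444, and (31−19)/(19−11) = 1.5000.
0.4444 < 1.5000, so cooperation is not sustainable.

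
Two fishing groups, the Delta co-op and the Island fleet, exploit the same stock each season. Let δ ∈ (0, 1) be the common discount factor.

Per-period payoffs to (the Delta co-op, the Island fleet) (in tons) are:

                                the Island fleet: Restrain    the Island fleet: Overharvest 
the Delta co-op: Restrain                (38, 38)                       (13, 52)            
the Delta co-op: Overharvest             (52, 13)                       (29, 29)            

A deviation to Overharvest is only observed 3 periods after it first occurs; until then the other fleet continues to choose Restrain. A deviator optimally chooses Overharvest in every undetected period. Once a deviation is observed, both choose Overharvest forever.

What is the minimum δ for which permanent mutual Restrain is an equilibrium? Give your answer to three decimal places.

A deviator earns 52 for 3 periods, then 29 forever; cooperating earns 38 forever. Multiplying the IC by (1−δ):
38 ≥ 52(1−δ^3) + 29δ^3, so 23·δ^3 ≥ 14 and δ^3 ≥ 14/23.
δ ≥ (14/23)^(1/3) ≈ 0.847.

0.847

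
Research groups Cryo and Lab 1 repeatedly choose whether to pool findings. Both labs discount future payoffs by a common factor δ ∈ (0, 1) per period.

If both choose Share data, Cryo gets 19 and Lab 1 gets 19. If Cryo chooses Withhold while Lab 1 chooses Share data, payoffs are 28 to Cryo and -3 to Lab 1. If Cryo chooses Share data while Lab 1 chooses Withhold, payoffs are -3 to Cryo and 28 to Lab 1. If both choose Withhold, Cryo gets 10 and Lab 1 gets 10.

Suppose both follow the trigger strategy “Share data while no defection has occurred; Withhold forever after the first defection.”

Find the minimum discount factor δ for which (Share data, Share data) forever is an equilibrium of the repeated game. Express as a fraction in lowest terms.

1/2

One-period gain from deviating is 28 − 19 = 9. The loss is 19 − 10 = 9 in every subsequent period, with present value 9·δ/(1−δ).
Deviation is unprofitable when 9·δ/(1−δ) ≥ 9, i.e. δ/(1−δ) ≥ 1.
Equivalently δ ≥ 9/(9+9) = 1/2.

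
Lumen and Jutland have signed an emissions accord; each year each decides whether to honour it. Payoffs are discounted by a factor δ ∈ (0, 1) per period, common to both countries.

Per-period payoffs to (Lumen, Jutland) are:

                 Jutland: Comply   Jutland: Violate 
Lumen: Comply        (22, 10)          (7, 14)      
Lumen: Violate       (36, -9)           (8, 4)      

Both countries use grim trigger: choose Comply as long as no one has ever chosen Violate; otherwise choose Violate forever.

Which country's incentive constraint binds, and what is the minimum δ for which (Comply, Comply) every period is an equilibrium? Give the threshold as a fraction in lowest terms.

Lumen; δ ≥ 1/2

Lumen's threshold: (36−22)/(36−8) = 1/2.
Jutland's threshold: (14−10)/(14−4) = 2/5.
1/2 > 2/5, so Lumen binds and δ* = 1/2.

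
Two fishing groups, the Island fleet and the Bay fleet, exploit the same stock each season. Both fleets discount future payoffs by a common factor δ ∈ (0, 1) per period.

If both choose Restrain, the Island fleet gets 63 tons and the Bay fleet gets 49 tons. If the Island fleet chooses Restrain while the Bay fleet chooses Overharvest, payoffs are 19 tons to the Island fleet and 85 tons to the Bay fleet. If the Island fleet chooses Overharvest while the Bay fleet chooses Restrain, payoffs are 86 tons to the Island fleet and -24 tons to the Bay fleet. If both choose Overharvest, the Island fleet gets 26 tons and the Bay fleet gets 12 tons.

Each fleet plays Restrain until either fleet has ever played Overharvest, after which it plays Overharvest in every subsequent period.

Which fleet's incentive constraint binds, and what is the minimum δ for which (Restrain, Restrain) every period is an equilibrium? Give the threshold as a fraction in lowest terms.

the Bay fleet; δ ≥ 36/73

the Island fleet: cooperation gives 63 each period; deviation gives 86 once then 26 forever.
  63/(1−δ) ≥ 86 + 26δ/(1−δ) ⇒ δ ≥ 23/60.
the Bay fleet: cooperation gives 49 each period; deviation gives 85 once then 12 forever.
  δ ≥ 36/73.
Both must hold, so the binding constraint is the Bay fleet's: δ ≥ 36/73.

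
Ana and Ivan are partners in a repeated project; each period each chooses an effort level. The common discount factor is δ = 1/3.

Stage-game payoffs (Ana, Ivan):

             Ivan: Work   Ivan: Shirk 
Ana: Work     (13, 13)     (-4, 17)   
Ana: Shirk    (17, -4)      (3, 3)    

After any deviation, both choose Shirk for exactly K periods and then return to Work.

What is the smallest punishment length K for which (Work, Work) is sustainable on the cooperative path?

2

No profitable deviation requires (13−3)(δ+…+δ^K) ≥ 17−13, i.e. δ+…+δ^K ≥ 2/5 ≈ 0.4000.
With δ = 1/3, the partial sums are K=1: 0.3333, K=2: 0.4444.
K = 2 is the first length at which the sum reaches 0.4000.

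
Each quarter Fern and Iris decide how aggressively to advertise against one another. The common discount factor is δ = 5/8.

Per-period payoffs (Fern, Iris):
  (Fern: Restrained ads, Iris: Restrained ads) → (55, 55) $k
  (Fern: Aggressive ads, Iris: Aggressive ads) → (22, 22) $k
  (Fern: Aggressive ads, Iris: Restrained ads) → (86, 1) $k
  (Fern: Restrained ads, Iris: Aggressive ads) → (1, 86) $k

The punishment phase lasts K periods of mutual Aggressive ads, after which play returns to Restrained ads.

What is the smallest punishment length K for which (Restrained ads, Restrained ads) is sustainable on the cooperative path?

2

No profitable deviation requires (55−22)(δ+…+δ^K) ≥ 86−55, i.e. δ+…+δ^K ≥ 31/33 ≈ 0.9394.
With δ = 5/8, the partial sums are K=1: 0.6250, K=2: 1.0156.
K = 2 is the first length at which the sum reaches 0.9394.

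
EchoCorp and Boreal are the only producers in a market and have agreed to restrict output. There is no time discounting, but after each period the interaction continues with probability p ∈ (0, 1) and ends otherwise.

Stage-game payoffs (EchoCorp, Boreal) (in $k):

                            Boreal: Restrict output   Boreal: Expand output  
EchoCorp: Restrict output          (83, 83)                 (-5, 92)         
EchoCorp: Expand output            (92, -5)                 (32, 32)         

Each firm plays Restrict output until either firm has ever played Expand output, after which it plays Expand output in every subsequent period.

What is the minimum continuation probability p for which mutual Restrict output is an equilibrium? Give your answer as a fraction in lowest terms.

With no time discounting, the continuation probability p plays the role of the discount factor.
Grim-trigger IC: 83/(1−p) ≥ 92 + 32p/(1−p) ⇒ p ≥ (92−83)/(92−32) = 3/20.

3/20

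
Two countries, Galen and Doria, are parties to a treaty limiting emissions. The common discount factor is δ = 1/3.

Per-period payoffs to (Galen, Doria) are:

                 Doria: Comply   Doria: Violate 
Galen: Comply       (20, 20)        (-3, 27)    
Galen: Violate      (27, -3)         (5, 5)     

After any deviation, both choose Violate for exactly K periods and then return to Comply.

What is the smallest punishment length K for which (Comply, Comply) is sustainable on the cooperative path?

Need Σ_{k=1}^{K} δ^k ≥ (27−20)/(20−5) = 0.4667 at δ = 1/3.
At K = 2 the sum is 0.4444 < 0.4667; at K = 3 it is 0.4815 ≥ 0.4667.
So the minimum punishment length is K = 3.

3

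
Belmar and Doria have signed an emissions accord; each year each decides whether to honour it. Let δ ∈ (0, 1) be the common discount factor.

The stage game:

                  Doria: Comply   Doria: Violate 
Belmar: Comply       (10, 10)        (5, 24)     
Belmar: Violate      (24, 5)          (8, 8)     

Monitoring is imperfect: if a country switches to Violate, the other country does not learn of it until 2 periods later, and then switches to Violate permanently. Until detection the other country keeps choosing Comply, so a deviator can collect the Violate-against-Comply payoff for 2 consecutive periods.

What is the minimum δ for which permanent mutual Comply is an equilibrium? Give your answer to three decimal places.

0.935

The best deviation is to choose Violate for all 2 undetected periods, earning 24 each, then 8 forever once detected.
Deviation value: 24(1−δ^2)/(1−δ) + 8δ^2/(1−δ); cooperation value: 10/(1−δ).
IC: 10 ≥ 24(1−δ^2) + 8δ^2 = 24 − 16δ^2.
So δ^2 ≥ 14/16 = 7/8, giving δ ≥ (7/8)^(1/2) ≈ 0.935.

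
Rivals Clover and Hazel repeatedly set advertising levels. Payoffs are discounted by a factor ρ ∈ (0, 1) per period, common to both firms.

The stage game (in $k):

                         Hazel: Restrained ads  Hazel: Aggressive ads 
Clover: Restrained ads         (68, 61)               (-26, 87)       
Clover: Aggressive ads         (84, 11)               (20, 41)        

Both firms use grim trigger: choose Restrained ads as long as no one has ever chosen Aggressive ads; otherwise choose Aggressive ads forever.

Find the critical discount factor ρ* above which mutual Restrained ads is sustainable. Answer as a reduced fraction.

13/23

For Clover: deviation gain 84−68 = 16, per-period punishment loss 68−20 = 48. IC gives ρ ≥ 16/64 = 1/4.
For Hazel: gain 26, loss 20 per period, so ρ ≥ 26/46 = 13/23.
The tighter constraint is Hazel's, so cooperation needs ρ ≥ 13/23.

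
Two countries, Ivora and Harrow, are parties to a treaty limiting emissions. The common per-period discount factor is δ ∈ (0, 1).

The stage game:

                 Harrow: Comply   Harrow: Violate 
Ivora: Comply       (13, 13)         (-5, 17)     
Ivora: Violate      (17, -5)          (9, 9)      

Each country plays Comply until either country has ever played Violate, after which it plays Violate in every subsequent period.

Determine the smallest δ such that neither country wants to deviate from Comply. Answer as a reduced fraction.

1/2

One-period gain from deviating is 17 − 13 = 4. The loss is 13 − 9 = 4 in every subsequent period, with present value 4·δ/(1−δ).
Deviation is unprofitable when 4·δ/(1−δ) ≥ 4, i.e. δ/(1−δ) ≥ 1.
Equivalently δ ≥ 4/(4+4) = 1/2.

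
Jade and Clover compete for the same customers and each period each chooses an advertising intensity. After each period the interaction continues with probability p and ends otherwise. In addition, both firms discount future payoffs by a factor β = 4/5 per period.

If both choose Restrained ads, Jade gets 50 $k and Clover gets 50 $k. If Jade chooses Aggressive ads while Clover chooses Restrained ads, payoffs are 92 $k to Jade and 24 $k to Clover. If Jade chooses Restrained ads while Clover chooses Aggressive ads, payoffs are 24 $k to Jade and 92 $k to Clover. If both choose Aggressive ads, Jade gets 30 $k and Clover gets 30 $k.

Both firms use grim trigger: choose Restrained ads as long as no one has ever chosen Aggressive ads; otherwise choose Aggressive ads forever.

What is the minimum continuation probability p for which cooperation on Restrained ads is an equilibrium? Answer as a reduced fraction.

With continuation probability p and discount β, the effective per-period discount factor is βp.
Grim-trigger IC: βp ≥ (92−50)/(92−30) = 21/31.
So p ≥ (21/31)/(4/5) = 105/124.

105/124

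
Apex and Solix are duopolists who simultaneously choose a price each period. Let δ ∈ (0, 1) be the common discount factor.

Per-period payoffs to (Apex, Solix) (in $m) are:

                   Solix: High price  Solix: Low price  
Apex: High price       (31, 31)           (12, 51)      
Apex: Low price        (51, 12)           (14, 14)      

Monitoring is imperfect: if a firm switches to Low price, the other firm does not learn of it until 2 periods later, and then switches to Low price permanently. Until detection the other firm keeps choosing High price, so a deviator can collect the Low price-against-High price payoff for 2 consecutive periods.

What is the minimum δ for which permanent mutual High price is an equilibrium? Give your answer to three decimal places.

A deviator earns 51 for 2 periods, then 14 forever; cooperating earns 31 forever. Multiplying the IC by (1−δ):
31 ≥ 51(1−δ^2) + 14δ^2, so 37·δ^2 ≥ 20 and δ^2 ≥ 20/37.
δ ≥ (20/37)^(1/2) ≈ 0.735.

0.735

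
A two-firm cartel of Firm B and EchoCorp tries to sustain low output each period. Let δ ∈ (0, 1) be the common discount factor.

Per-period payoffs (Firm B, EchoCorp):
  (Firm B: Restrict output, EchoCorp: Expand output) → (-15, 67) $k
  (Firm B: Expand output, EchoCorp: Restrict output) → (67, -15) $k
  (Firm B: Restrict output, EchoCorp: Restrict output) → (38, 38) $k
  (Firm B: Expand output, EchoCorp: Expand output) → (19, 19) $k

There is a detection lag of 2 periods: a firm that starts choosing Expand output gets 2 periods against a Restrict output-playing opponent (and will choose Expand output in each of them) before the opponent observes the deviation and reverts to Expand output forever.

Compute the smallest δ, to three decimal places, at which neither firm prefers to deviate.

0.777

A deviator earns 67 for 2 periods, then 19 forever; cooperating earns 38 forever. Multiplying the IC by (1−δ):
38 ≥ 67(1−δ^2) + 19δ^2, so 48·δ^2 ≥ 29 and δ^2 ≥ 29/48.
δ ≥ (29/48)^(1/2) ≈ 0.777.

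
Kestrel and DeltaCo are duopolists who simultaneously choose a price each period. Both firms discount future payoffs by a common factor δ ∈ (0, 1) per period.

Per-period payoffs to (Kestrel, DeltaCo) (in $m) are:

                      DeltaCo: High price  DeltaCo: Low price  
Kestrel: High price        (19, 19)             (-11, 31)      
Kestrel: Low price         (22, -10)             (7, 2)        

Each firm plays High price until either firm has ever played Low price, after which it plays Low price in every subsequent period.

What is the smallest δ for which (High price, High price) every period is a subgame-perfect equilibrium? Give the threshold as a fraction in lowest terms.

12/29

Kestrel: cooperation gives 19 each period; deviation gives 22 once then 7 forever.
  19/(1−δ) ≥ 22 + 7δ/(1−δ) ⇒ δ ≥ 3/15 = 1/5.
DeltaCo: cooperation gives 19 each period; deviation gives 31 once then 2 forever.
  δ ≥ 12/29.
Both must hold, so the binding constraint is DeltaCo's: δ ≥ 12/29.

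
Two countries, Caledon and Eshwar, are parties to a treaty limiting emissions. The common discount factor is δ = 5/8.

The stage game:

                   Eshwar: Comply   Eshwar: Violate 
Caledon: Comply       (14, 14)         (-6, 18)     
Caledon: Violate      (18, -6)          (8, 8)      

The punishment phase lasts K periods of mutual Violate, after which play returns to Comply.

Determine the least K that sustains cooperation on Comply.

2

IC: δ(1−δ^K)/(1−δ) ≥ (18−14)/(14−8) = 2/3.
With δ = 5/8: need 1 − δ^K ≥ 2/3·(1−5/8)/(5/8), i.e. δ^K ≤ 0.6000.
Since (5/8)^1 = 0.6250 and (5/8)^2 = 0.3906, the smallest such K is 2.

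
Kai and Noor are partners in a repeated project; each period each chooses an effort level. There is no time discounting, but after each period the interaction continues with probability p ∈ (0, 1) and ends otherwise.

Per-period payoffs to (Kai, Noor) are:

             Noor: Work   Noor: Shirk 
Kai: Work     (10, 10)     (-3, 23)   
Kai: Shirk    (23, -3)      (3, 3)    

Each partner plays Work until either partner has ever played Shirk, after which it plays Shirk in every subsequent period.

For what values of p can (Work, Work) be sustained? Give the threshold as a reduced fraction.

Expected cooperation value is 10 + p·10 + p²·10 + … = 10/(1−p); deviation gives 23 + p·3/(1−p).
10 ≥ 23(1−p) + 3p ⇒ 20p ≥ 13 ⇒ p ≥ 13/20.

13/20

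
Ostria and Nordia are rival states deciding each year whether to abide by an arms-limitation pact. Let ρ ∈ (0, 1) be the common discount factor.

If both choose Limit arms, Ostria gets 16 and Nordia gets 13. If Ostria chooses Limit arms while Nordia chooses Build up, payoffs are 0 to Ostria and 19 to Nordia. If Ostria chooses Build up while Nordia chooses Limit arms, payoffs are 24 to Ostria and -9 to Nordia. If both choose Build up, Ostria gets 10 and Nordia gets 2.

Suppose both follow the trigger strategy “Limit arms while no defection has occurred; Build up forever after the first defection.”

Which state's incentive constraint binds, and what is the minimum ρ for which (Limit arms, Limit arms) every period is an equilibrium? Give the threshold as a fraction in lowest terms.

Ostria; ρ ≥ 4/7

For Ostria: deviation gain 24−16 = 8, per-period punishment loss 16−10 = 6. IC gives ρ ≥ 8/14 = 4/7.
For Nordia: gain 6, loss 11 per period, so ρ ≥ 6/17.
The tighter constraint is Ostria's, so cooperation needs ρ ≥ 4/7.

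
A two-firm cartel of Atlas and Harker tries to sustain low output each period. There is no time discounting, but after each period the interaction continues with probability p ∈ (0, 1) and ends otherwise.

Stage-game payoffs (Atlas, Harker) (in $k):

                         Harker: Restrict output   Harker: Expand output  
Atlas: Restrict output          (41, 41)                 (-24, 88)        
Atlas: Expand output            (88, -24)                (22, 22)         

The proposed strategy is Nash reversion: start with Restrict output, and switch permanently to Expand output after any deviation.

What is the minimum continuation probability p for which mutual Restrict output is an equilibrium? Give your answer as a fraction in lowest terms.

With no time discounting, the continuation probability p plays the role of the discount factor.
Grim-trigger IC: 41/(1−p) ≥ 88 + 22p/(1−p) ⇒ p ≥ (88−41)/(88−22) = 47/66.

47/66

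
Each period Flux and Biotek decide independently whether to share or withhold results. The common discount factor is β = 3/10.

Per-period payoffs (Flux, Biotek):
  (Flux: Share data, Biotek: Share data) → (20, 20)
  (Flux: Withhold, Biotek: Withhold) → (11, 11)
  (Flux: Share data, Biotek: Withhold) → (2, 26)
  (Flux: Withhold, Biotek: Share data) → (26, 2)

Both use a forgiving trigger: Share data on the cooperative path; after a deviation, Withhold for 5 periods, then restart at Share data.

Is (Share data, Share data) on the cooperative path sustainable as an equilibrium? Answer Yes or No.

No

A one-shot deviation gives 26 now, then 11 for 5 periods, then back to 20.
Gain from deviating: (26−20) today; loss: (20−11) in each of the next 5 periods.
No-deviation condition: (20−11)(β+…+β^5) ≥ 26−20, i.e. β+…+β^5 ≥ 2/3.
At β = 3/10: β+…+β^5 = 0.4275 < 0.6667.
So cooperation is not sustainable.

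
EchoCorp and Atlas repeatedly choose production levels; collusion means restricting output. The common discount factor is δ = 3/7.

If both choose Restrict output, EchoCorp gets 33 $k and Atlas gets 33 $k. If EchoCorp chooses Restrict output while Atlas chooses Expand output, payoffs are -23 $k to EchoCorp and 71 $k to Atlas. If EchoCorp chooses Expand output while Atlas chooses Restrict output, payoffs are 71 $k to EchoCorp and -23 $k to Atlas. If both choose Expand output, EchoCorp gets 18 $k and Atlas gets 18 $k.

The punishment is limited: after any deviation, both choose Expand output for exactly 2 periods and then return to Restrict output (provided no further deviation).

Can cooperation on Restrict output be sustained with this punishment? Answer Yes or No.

No

Comparing payoff streams over the 3 periods until play realigns: cooperate → 33(1+δ+…+δ^2); deviate → 71 + 18(δ+…+δ^2).
Cooperation is sustained iff (33−18)(δ+…+δ^2) ≥ 71−33.
δ+…+δ^2 = 3/7·(1−(3/7)^2)/(1−3/7) = 0.6122, and (71−33)/(33−18) = 2.5333.
0.6122 < 2.5333, so cooperation is not sustainable.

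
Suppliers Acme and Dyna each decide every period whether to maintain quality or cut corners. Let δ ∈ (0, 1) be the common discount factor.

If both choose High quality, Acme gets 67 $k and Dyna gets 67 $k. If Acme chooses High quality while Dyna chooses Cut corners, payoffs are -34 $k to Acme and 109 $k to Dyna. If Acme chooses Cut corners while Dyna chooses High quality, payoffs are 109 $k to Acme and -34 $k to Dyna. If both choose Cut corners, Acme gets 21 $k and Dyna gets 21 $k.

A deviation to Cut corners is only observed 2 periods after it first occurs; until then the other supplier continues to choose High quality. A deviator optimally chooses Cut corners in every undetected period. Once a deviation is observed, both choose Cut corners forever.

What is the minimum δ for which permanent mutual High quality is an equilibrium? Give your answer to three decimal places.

The best deviation is to choose Cut corners for all 2 undetected periods, earning 109 each, then 21 forever once detected.
Deviation value: 109(1−δ^2)/(1−δ) + 21δ^2/(1−δ); cooperation value: 67/(1−δ).
IC: 67 ≥ 109(1−δ^2) + 21δ^2 = 109 − 88δ^2.
So δ^2 ≥ 42/88 = 21/44, giving δ ≥ (21/44)^(1/2) ≈ 0.691.

0.691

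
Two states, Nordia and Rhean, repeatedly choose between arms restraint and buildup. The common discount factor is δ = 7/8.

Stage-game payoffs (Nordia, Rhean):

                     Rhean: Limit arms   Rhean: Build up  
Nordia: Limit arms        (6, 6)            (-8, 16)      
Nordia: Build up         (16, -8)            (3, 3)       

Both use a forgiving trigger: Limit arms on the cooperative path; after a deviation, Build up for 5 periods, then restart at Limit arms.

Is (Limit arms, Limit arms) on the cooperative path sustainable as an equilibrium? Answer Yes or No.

Yes

Comparing payoff streams over the 6 periods until play realigns: cooperate → 6(1+δ+…+δ^5); deviate → 16 + 3(δ+…+δ^5).
Cooperation is sustained iff (6−3)(δ+…+δ^5) ≥ 16−6.
δ+…+δ^5 = 7/8·(1−(7/8)^5)/(1−7/8) = 3.4096, and (16−6)/(6−3) = 3.3333.
3.4096 ≥ 3.3333, so cooperation is sustainable.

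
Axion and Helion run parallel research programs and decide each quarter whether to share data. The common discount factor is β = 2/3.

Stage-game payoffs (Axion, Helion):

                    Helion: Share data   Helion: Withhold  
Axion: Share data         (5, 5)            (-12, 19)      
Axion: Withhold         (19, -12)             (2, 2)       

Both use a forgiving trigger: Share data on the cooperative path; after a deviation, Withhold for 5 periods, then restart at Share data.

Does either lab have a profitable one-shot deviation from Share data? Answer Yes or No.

Yes

A one-shot deviation gives 19 now, then 2 for 5 periods, then back to 5.
Gain from deviating: (19−5) today; loss: (5−2) in each of the next 5 periods.
No-deviation condition: (5−2)(β+…+β^5) ≥ 19−5, i.e. β+…+β^5 ≥ 14/3.
At β = 2/3: β+…+β^5 = 1.7366 < 4.6667.
So cooperation is not sustainable.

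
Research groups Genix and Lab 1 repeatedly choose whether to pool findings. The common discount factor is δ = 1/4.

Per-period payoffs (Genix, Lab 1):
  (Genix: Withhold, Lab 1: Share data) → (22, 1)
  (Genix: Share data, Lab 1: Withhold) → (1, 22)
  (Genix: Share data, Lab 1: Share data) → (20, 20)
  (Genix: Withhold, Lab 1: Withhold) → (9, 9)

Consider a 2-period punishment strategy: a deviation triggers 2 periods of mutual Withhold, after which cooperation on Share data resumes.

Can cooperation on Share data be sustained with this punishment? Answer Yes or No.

Yes

Comparing payoff streams over the 3 periods until play realigns: cooperate → 20(1+δ+…+δ^2); deviate → 22 + 9(δ+…+δ^2).
Cooperation is sustained iff (20−9)(δ+…+δ^2) ≥ 22−20.
δ+…+δ^2 = 1/4·(1−(1/4)^2)/(1−1/4) = 0.3125, and (22−20)/(20−9) = 0.1818.
0.3125 ≥ 0.1818, so cooperation is sustainable.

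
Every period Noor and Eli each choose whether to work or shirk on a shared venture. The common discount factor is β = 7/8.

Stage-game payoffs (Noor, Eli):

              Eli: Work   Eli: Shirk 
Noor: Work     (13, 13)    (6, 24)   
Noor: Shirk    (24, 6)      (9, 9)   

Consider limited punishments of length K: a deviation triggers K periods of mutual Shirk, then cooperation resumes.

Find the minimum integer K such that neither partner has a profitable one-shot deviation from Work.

4

No profitable deviation requires (13−9)(β+…+β^K) ≥ 24−13, i.e. β+…+β^K ≥ 11/4 ≈ 2.7500.
With β = 7/8, the partial sums are K=1: 0.8750, K=2: 1.6406, K=3: 2.3105, K=4: 2.8967.
K = 4 is the first length at which the sum reaches 2.7500.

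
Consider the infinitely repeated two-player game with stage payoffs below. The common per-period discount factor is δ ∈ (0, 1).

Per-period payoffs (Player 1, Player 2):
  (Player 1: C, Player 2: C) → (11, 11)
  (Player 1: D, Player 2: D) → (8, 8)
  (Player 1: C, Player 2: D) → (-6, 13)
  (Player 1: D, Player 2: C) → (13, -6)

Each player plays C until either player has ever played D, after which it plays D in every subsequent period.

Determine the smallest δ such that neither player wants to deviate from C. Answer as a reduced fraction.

11/(1−δ) ≥ 13 + 8δ/(1−δ)
11 ≥ 13 − 5δ
δ ≥ 2/5.

2/5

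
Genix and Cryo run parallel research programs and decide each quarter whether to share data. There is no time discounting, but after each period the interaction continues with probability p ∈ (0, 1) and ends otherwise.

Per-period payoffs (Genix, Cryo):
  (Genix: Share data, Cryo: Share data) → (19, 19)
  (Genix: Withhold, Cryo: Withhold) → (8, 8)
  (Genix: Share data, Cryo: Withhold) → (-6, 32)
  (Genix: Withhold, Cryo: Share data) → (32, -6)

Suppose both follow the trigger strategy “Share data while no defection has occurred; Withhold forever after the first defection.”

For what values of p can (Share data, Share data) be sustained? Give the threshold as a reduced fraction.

13/24

Expected cooperation value is 19 + p·19 + p²·19 + … = 19/(1−p); deviation gives 32 + p·8/(1−p).
19 ≥ 32(1−p) + 8p ⇒ 24p ≥ 13 ⇒ p ≥ 13/24.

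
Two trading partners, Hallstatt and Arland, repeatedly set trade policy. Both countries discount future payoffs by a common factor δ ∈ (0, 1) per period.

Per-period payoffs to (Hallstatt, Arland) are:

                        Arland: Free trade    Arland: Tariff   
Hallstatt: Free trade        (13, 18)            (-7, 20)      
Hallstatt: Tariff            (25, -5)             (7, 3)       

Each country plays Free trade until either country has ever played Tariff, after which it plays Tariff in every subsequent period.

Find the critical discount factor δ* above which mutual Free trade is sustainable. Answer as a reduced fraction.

For Hallstatt: deviation gain 25−13 = 12, per-period punishment loss 13−7 = 6. IC gives δ ≥ 12/18 = 2/3.
For Arland: gain 2, loss 15 per period, so δ ≥ 2/17.
The tighter constraint is Hallstatt's, so cooperation needs δ ≥ 2/3.

2/3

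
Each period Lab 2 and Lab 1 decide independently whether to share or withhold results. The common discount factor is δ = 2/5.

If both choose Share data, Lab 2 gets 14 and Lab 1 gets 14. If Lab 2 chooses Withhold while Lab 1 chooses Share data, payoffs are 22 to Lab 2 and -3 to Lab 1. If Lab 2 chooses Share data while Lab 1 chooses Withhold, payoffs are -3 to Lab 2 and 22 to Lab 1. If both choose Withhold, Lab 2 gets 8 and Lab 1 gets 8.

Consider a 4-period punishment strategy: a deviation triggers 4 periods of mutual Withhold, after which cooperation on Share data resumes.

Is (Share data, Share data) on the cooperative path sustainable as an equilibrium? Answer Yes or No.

Comparing payoff streams over the 5 periods until play realigns: cooperate → 14(1+δ+…+δ^4); deviate → 22 + 8(δ+…+δ^4).
Cooperation is sustained iff (14−8)(δ+…+δ^4) ≥ 22−14.
δ+…+δ^4 = 2/5·(1−(2/5)^4)/(1−2/5) = 0.6496, and (22−14)/(14−8) = 1.3333.
0.6496 < 1.3333, so cooperation is not sustainable.

No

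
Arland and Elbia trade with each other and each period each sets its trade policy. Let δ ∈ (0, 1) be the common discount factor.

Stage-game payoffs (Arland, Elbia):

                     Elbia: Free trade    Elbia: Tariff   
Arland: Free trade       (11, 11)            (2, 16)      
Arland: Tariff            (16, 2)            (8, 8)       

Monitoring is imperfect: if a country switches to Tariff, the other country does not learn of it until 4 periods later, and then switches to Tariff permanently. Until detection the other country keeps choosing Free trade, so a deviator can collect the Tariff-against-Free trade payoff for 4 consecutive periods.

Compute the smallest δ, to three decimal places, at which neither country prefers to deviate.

The best deviation is to choose Tariff for all 4 undetected periods, earning 16 each, then 8 forever once detected.
Deviation value: 16(1−δ^4)/(1−δ) + 8δ^4/(1−δ); cooperation value: 11/(1−δ).
IC: 11 ≥ 16(1−δ^4) + 8δ^4 = 16 − 8δ^4.
So δ^4 ≥ 5/8, giving δ ≥ (5/8)^(1/4) ≈ 0.889.

0.889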